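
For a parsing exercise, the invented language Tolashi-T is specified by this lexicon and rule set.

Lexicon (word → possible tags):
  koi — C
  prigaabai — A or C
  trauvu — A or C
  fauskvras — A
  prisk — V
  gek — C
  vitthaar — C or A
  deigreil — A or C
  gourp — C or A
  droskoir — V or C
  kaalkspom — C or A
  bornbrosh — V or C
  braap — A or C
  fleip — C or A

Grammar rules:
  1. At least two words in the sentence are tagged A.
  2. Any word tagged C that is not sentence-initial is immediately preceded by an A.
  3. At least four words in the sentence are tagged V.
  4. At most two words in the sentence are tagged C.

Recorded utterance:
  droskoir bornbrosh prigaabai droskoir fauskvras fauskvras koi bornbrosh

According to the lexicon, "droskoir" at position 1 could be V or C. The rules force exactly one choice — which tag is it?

Candidates per position — 1:droskoir {V,C}; 2:bornbrosh {V,C}; 3:prigaabai {A,C}; 4:droskoir {V,C}; 5:fauskvras {A}; 6:fauskvras {A}; 7:koi {C}; 8:bornbrosh {V,C}.
If word 1 were C, no tagging could satisfy rule 3; so word 1 is V.
If word 2 were C, no tagging could satisfy rule 2; so word 2 is V.
If word 3 were C, no tagging could satisfy rule 2; so word 3 is A.
If word 4 were C, no tagging could satisfy rule 3; so word 4 is V.
If word 8 were C, no tagging could satisfy rule 2; so word 8 is V.
That leaves exactly one tagging: V V A V A A C V.
Rule-by-rule: rule 1 ✓; rule 2 ✓; rule 3 ✓; rule 4 ✓.

V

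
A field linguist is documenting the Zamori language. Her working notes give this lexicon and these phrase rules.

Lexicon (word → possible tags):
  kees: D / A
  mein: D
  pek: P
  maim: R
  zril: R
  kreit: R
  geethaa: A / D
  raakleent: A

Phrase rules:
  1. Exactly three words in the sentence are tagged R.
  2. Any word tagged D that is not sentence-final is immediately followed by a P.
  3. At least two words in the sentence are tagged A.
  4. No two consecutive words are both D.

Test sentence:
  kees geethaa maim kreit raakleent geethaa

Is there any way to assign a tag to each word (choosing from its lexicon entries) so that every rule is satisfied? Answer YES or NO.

NO

Candidates per position — 1:kees {D,A}; 2:geethaa {A,D}; 3:maim {R}; 4:kreit {R}; 5:raakleent {A}; 6:geethaa {A,D}.
Rule 1 cannot be satisfied by any choice of tags from the lexicon.
So there is no consistent tagging.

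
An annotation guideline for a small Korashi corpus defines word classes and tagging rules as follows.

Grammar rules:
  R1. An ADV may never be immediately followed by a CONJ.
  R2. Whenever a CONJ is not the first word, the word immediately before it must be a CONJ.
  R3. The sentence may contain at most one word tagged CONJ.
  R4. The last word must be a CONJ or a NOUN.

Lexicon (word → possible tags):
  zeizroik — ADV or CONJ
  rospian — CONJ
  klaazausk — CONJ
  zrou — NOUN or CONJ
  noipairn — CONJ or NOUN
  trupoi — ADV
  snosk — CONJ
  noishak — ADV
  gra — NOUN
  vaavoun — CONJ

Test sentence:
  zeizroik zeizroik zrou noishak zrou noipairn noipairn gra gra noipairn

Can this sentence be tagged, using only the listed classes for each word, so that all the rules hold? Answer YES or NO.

Candidates per position — 1:zeizroik {ADV,CONJ}; 2:zeizroik {ADV,CONJ}; 3:zrou {NOUN,CONJ}; 4:noishak {ADV}; 5:zrou {NOUN,CONJ}; 6:noipairn {CONJ,NOUN}; 7:noipairn {CONJ,NOUN}; 8:gra {NOUN}; 9:gra {NOUN}; 10:noipairn {CONJ,NOUN}.
One satisfying assignment: CONJ ADV NOUN ADV NOUN NOUN NOUN NOUN NOUN NOUN.
Check: rule 1 satisfied; rule 2 satisfied; rule 3 satisfied; rule 4 satisfied.

YES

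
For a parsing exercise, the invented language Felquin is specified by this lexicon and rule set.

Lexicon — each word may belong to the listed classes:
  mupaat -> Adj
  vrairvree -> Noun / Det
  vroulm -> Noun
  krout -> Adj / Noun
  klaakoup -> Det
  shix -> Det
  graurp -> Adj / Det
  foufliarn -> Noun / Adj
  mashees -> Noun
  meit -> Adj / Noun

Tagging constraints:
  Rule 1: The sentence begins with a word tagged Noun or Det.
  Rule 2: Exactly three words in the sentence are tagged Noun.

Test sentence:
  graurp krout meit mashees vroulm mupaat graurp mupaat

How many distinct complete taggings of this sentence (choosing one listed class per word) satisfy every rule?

Candidates per position — 1:graurp {Adj,Det}; 2:krout {Adj,Noun}; 3:meit {Adj,Noun}; 4:mashees {Noun}; 5:vroulm {Noun}; 6:mupaat {Adj}; 7:graurp {Adj,Det}; 8:mupaat {Adj}.
There are 16 candidate sequences in total.
The sequences that satisfy every rule: Det Adj Noun Noun Noun Adj Adj Adj; Det Adj Noun Noun Noun Adj Det Adj; Det Noun Adj Noun Noun Adj Adj Adj; Det Noun Adj Noun Noun Adj Det Adj.
Count = 4.

4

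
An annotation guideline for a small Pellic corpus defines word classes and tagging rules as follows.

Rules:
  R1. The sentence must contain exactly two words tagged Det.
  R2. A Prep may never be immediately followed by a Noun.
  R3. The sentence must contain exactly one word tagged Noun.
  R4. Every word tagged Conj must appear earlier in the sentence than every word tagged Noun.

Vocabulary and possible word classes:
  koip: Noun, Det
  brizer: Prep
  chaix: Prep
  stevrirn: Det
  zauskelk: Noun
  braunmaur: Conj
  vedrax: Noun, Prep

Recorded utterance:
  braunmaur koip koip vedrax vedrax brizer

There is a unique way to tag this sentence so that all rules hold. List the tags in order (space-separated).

Conj Det Det Noun Prep Prep

Candidates per position — 1:braunmaur {Conj}; 2:koip {Noun,Det}; 3:koip {Noun,Det}; 4:vedrax {Noun,Prep}; 5:vedrax {Noun,Prep}; 6:brizer {Prep}.
Word 2 cannot be Noun — rule 1 would then fail for every completion. It is Det.
Word 3 cannot be Noun — rule 1 would then fail for every completion. It is Det.
The remaining ambiguous positions (4, 5) are resolved jointly — only one combination satisfies every rule.
So the tagging must be: Conj Det Det Noun Prep Prep.
Check: rule 1 holds; rule 2 holds; rule 3 holds; rule 4 holds.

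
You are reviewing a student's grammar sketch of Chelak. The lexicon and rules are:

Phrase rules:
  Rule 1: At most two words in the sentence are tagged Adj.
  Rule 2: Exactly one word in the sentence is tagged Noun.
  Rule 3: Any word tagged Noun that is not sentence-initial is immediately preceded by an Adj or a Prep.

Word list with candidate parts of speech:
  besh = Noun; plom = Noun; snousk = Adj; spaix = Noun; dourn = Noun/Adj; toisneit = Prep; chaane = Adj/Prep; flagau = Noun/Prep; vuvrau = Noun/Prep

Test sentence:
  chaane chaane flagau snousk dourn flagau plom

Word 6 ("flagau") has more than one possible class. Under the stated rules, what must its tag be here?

Candidates per position — 1:chaane {Adj,Prep}; 2:chaane {Adj,Prep}; 3:flagau {Noun,Prep}; 4:snousk {Adj}; 5:dourn {Noun,Adj}; 6:flagau {Noun,Prep}; 7:plom {Noun}.
Position 3: tagging it Noun would leave rule 2 unsatisfiable, so it must be Prep.
Position 5: tagging it Noun would leave rule 2 unsatisfiable, so it must be Adj.
Position 6: tagging it Noun would leave rule 2 unsatisfiable, so it must be Prep.
Position 1: tagging it Adj would leave rule 1 unsatisfiable, so it must be Prep.
Position 2: tagging it Adj would leave rule 1 unsatisfiable, so it must be Prep.
The unique satisfying tagging is: Prep Prep Prep Adj Adj Prep Noun.
Checking: rule 1 satisfied; rule 2 satisfied; rule 3 satisfied.

Prep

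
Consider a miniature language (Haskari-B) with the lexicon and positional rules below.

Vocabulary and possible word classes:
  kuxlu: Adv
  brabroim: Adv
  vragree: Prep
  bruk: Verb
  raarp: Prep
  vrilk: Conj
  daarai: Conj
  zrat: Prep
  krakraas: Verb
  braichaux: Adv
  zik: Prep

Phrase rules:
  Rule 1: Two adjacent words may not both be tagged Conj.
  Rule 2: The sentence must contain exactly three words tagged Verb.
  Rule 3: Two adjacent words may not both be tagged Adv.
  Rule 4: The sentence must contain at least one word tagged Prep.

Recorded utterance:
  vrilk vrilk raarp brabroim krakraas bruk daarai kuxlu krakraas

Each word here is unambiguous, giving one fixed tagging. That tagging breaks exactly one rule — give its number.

1

Fixed tagging: Conj Conj Prep Adv Verb Verb Conj Adv Verb.
Applying the rules: R1 fail, R2 pass, R3 pass, R4 pass.
Only rule 1 fails.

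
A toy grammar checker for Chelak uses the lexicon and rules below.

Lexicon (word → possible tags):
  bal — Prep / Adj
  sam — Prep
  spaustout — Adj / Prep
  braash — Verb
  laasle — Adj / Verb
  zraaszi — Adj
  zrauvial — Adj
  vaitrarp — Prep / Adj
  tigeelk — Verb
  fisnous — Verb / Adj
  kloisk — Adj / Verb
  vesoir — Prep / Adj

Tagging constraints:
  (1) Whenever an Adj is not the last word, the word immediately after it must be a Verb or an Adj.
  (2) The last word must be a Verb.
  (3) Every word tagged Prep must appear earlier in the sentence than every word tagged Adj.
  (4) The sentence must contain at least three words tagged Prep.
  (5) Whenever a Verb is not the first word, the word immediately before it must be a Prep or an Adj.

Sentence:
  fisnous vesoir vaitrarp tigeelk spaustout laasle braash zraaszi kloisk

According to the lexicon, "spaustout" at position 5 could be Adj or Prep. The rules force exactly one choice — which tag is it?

Prep

Candidates per position — 1:fisnous {Verb,Adj}; 2:vesoir {Prep,Adj}; 3:vaitrarp {Prep,Adj}; 4:tigeelk {Verb}; 5:spaustout {Adj,Prep}; 6:laasle {Adj,Verb}; 7:braash {Verb}; 8:zraaszi {Adj}; 9:kloisk {Adj,Verb}.
Position 2: tagging it Adj would leave rule 4 unsatisfiable, so it must be Prep.
Position 3: tagging it Adj would leave rule 4 unsatisfiable, so it must be Prep.
Position 5: tagging it Adj would leave rule 4 unsatisfiable, so it must be Prep.
Position 6: tagging it Verb would leave rule 5 unsatisfiable, so it must be Adj.
Position 9: tagging it Adj would leave rule 2 unsatisfiable, so it must be Verb.
Position 1: tagging it Adj would leave rule 1 unsatisfiable, so it must be Verb.
The only consistent sequence is: Verb Prep Prep Verb Prep Adj Verb Adj Verb.
Checking: rule 1 satisfied; rule 2 satisfied; rule 3 satisfied; rule 4 satisfied; rule 5 satisfied.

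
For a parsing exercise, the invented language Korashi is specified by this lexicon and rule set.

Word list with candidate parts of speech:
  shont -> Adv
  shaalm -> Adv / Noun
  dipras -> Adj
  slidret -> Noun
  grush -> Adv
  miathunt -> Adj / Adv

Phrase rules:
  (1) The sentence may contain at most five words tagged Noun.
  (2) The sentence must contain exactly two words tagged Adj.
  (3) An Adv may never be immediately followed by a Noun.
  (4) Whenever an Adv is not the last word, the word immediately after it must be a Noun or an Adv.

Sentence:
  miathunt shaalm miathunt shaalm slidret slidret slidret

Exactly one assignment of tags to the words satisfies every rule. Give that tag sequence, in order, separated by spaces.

Candidates per position — 1:miathunt {Adj,Adv}; 2:shaalm {Adv,Noun}; 3:miathunt {Adj,Adv}; 4:shaalm {Adv,Noun}; 5:slidret {Noun}; 6:slidret {Noun}; 7:slidret {Noun}.
Position 1: Adv is ruled out by rule 2; that leaves Adj.
Position 3: Adv is ruled out by rule 2; that leaves Adj.
Position 4: Adv is ruled out by rule 3; that leaves Noun.
Position 2: Adv is ruled out by rule 4; that leaves Noun.
The unique satisfying tagging is: Adj Noun Adj Noun Noun Noun Noun.
Rule-by-rule: rule 1 ✓; rule 2 ✓; rule 3 ✓; rule 4 ✓.

Adj Noun Adj Noun Noun Noun Noun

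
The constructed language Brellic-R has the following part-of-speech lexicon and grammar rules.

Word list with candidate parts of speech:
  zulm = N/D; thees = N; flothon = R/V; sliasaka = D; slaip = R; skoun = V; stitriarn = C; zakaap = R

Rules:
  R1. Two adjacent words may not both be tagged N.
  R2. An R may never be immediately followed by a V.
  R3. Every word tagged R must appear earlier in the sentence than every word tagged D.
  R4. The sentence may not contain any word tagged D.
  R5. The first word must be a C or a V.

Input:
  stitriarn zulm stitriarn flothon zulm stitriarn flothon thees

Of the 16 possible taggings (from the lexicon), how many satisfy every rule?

Candidates per position — 1:stitriarn {C}; 2:zulm {N,D}; 3:stitriarn {C}; 4:flothon {R,V}; 5:zulm {N,D}; 6:stitriarn {C}; 7:flothon {R,V}; 8:thees {N}.
There are 16 candidate sequences in total.
The sequences that satisfy every rule: C N C R N C R N; C N C R N C V N; C N C V N C R N; C N C V N C V N.
Count = 4.

4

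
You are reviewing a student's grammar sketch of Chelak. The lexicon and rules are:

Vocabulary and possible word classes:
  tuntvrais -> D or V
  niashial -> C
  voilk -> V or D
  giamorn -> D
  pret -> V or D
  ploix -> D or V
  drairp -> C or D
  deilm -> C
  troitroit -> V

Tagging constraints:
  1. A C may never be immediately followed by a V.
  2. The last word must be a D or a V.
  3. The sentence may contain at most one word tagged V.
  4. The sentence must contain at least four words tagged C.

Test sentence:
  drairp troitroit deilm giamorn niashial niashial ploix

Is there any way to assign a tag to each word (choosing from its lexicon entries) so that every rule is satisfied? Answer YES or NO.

Candidates per position — 1:drairp {C,D}; 2:troitroit {V}; 3:deilm {C}; 4:giamorn {D}; 5:niashial {C}; 6:niashial {C}; 7:ploix {D,V}.
Every candidate sequence violates at least one rule; no consistent tagging exists.

NO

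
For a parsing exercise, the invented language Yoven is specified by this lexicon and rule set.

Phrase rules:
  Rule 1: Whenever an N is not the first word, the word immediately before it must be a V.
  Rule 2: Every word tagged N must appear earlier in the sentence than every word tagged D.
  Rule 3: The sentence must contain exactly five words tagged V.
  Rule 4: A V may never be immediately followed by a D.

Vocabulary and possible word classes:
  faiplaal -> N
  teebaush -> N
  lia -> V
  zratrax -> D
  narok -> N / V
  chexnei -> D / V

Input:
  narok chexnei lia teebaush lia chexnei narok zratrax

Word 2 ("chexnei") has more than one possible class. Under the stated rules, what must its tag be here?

V

Candidates per position — 1:narok {N,V}; 2:chexnei {D,V}; 3:lia {V}; 4:teebaush {N}; 5:lia {V}; 6:chexnei {D,V}; 7:narok {N,V}; 8:zratrax {D}.
Position 2: tagging it D would leave rule 2 unsatisfiable, so it must be V.
Position 6: tagging it D would leave rule 4 unsatisfiable, so it must be V.
Position 7: tagging it V would leave rule 4 unsatisfiable, so it must be N.
Position 1: tagging it N would leave rule 3 unsatisfiable, so it must be V.
The only consistent sequence is: V V V N V V N D.
Check: rule 1 holds; rule 2 holds; rule 3 holds; rule 4 holds.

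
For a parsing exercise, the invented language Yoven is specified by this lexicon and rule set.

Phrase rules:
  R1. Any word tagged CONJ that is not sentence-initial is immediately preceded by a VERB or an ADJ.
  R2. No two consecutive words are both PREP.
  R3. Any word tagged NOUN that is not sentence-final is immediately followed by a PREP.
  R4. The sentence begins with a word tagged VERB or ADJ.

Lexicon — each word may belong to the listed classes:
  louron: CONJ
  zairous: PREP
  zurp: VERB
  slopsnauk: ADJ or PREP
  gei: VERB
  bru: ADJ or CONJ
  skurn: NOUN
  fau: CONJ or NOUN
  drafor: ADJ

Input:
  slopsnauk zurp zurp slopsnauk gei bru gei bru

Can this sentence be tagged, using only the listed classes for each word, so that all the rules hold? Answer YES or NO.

Candidates per position — 1:slopsnauk {ADJ,PREP}; 2:zurp {VERB}; 3:zurp {VERB}; 4:slopsnauk {ADJ,PREP}; 5:gei {VERB}; 6:bru {ADJ,CONJ}; 7:gei {VERB}; 8:bru {ADJ,CONJ}.
One satisfying assignment: ADJ VERB VERB ADJ VERB CONJ VERB CONJ.
Verifying each rule — rule 1 holds; rule 2 holds; rule 3 holds; rule 4 holds.

YES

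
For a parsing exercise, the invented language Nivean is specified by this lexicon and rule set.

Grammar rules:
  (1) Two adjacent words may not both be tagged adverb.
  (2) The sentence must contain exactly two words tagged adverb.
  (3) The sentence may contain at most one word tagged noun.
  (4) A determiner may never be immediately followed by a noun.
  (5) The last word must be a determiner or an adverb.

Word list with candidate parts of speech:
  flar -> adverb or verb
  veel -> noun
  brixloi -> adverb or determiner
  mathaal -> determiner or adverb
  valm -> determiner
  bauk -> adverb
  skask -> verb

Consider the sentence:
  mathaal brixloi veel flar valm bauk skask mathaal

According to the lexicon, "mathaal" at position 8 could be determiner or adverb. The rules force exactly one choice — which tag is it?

Candidates per position — 1:mathaal {determiner,adverb}; 2:brixloi {adverb,determiner}; 3:veel {noun}; 4:flar {adverb,verb}; 5:valm {determiner}; 6:bauk {adverb}; 7:skask {verb}; 8:mathaal {determiner,adverb}.
Position 2: tagging it determiner would leave rule 4 unsatisfiable, so it must be adverb.
Position 4: tagging it adverb would leave rule 2 unsatisfiable, so it must be verb.
Position 8: tagging it adverb would leave rule 2 unsatisfiable, so it must be determiner.
Position 1: tagging it adverb would leave rule 1 unsatisfiable, so it must be determiner.
That leaves exactly one tagging: determiner adverb noun verb determiner adverb verb determiner.
Checking: rule 1 holds; rule 2 holds; rule 3 holds; rule 4 holds; rule 5 holds.

determiner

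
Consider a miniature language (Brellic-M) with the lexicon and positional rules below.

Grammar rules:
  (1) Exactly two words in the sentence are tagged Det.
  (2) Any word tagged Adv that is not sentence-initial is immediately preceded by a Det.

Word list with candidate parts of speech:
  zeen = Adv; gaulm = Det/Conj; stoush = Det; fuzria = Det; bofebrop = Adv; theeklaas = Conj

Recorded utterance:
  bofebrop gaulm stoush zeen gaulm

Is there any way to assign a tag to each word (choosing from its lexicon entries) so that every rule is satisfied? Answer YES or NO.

Candidates per position — 1:bofebrop {Adv}; 2:gaulm {Det,Conj}; 3:stoush {Det}; 4:zeen {Adv}; 5:gaulm {Det,Conj}.
One satisfying assignment: Adv Conj Det Adv Det.
Rule-by-rule: rule 1 ✓; rule 2 ✓.

YES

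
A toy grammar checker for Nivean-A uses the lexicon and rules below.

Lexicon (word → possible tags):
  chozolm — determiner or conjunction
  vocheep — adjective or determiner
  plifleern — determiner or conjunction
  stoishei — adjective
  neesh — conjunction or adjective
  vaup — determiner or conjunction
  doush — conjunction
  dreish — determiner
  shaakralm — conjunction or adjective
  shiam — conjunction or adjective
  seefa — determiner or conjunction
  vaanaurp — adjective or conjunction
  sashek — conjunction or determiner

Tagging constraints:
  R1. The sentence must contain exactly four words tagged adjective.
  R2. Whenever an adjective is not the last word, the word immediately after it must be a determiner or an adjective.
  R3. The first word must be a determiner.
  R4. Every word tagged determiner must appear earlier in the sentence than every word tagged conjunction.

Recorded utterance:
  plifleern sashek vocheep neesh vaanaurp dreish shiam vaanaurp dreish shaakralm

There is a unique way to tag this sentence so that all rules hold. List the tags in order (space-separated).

determiner determiner determiner adjective adjective determiner adjective adjective determiner conjunction

Candidates per position — 1:plifleern {determiner,conjunction}; 2:sashek {conjunction,determiner}; 3:vocheep {adjective,determiner}; 4:neesh {conjunction,adjective}; 5:vaanaurp {adjective,conjunction}; 6:dreish {determiner}; 7:shiam {conjunction,adjective}; 8:vaanaurp {adjective,conjunction}; 9:dreish {determiner}; 10:shaakralm {conjunction,adjective}.
Word 1 cannot be conjunction — rule 3 would then fail for every completion. It is determiner.
Word 2 cannot be conjunction — rule 4 would then fail for every completion. It is determiner.
Word 4 cannot be conjunction — rule 4 would then fail for every completion. It is adjective.
Word 5 cannot be conjunction — rule 2 would then fail for every completion. It is adjective.
Word 7 cannot be conjunction — rule 4 would then fail for every completion. It is adjective.
Word 8 cannot be conjunction — rule 2 would then fail for every completion. It is adjective.
Word 10 cannot be adjective — rule 1 would then fail for every completion. It is conjunction.
Word 3 cannot be adjective — rule 1 would then fail for every completion. It is determiner.
So the tagging must be: determiner determiner determiner adjective adjective determiner adjective adjective determiner conjunction.
Rule-by-rule: rule 1 holds; rule 2 holds; rule 3 holds; rule 4 holds.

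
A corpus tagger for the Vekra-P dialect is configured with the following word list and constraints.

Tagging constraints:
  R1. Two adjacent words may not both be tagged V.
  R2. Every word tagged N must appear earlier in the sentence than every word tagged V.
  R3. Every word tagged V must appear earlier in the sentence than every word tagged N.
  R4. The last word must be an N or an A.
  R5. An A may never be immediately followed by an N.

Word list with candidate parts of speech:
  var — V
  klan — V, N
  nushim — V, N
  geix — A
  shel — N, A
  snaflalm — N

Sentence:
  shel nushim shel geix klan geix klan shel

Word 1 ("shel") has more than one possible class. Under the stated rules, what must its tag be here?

A

Candidates per position — 1:shel {N,A}; 2:nushim {V,N}; 3:shel {N,A}; 4:geix {A}; 5:klan {V,N}; 6:geix {A}; 7:klan {V,N}; 8:shel {N,A}.
If word 5 were N, no tagging could satisfy rule 5; so word 5 is V.
If word 7 were N, no tagging could satisfy rule 2; so word 7 is V.
If word 8 were N, no tagging could satisfy rule 2; so word 8 is A.
If word 1 were N, no tagging could satisfy rule 3; so word 1 is A.
If word 2 were N, no tagging could satisfy rule 3; so word 2 is V.
If word 3 were N, no tagging could satisfy rule 2; so word 3 is A.
So the tagging must be: A V A A V A V A.
Checking: rule 1 holds; rule 2 holds; rule 3 holds; rule 4 holds; rule 5 holds.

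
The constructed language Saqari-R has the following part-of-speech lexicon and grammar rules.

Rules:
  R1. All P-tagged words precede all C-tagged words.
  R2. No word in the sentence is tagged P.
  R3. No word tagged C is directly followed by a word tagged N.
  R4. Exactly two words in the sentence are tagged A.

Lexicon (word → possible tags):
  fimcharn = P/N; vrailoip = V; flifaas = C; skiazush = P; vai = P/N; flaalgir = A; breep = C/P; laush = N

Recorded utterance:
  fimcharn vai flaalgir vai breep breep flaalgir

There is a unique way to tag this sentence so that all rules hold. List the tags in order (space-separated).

Candidates per position — 1:fimcharn {P,N}; 2:vai {P,N}; 3:flaalgir {A}; 4:vai {P,N}; 5:breep {C,P}; 6:breep {C,P}; 7:flaalgir {A}.
Position 1: tagging it P would leave rule 2 unsatisfiable, so it must be N.
Position 2: tagging it P would leave rule 2 unsatisfiable, so it must be N.
Position 4: tagging it P would leave rule 2 unsatisfiable, so it must be N.
Position 5: tagging it P would leave rule 2 unsatisfiable, so it must be C.
Position 6: tagging it P would leave rule 1 unsatisfiable, so it must be C.
The only consistent sequence is: N N A N C C A.
Check: rule 1 satisfied; rule 2 satisfied; rule 3 satisfied; rule 4 satisfied.

N N A N C C A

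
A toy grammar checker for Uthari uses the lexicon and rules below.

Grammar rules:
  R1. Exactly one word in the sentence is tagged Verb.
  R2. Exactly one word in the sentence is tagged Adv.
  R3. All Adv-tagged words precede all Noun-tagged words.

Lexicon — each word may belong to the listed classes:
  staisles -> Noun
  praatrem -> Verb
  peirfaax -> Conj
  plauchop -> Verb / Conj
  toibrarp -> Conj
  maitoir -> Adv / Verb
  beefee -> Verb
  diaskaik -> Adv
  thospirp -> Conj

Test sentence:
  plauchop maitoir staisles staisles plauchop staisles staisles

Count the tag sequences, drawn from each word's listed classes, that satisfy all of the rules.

Candidates per position — 1:plauchop {Verb,Conj}; 2:maitoir {Adv,Verb}; 3:staisles {Noun}; 4:staisles {Noun}; 5:plauchop {Verb,Conj}; 6:staisles {Noun}; 7:staisles {Noun}.
There are 8 candidate sequences in total.
The sequences that satisfy every rule: Verb Adv Noun Noun Conj Noun Noun; Conj Adv Noun Noun Verb Noun Noun.
Count = 2.

2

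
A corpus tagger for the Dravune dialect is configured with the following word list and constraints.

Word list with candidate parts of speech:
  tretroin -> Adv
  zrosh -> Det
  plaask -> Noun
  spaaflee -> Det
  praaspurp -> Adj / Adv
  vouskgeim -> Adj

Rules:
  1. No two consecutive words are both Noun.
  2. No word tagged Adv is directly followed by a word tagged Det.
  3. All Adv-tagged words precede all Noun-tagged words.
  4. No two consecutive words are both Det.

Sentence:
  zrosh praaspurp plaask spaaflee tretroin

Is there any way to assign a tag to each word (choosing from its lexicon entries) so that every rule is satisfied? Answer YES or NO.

Candidates per position — 1:zrosh {Det}; 2:praaspurp {Adj,Adv}; 3:plaask {Noun}; 4:spaaflee {Det}; 5:tretroin {Adv}.
Rule 3 cannot be satisfied by any choice of tags from the lexicon.
So there is no consistent tagging.

NO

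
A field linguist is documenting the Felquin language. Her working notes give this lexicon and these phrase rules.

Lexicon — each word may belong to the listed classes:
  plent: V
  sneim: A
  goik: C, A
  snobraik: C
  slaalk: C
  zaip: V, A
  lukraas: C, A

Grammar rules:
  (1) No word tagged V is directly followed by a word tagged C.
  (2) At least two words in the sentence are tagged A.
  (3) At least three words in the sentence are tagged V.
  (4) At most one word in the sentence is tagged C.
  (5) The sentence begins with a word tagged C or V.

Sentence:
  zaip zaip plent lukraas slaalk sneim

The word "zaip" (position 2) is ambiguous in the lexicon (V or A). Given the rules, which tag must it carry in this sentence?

V

Candidates per position — 1:zaip {V,A}; 2:zaip {V,A}; 3:plent {V}; 4:lukraas {C,A}; 5:slaalk {C}; 6:sneim {A}.
Position 1: tagging it A would leave rule 3 unsatisfiable, so it must be V.
Position 2: tagging it A would leave rule 3 unsatisfiable, so it must be V.
Position 4: tagging it C would leave rule 1 unsatisfiable, so it must be A.
The unique satisfying tagging is: V V V A C A.
Check: rule 1 holds; rule 2 holds; rule 3 holds; rule 4 holds; rule 5 holds.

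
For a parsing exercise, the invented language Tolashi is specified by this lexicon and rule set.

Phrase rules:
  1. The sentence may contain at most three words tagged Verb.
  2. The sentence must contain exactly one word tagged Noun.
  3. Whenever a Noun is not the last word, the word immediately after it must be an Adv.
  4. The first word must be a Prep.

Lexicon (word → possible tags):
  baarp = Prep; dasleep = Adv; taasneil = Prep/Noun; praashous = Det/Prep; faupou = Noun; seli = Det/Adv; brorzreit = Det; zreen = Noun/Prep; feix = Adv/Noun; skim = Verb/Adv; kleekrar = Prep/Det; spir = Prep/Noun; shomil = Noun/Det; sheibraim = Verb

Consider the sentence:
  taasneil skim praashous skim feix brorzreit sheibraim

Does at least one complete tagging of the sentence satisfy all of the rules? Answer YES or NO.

NO

Candidates per position — 1:taasneil {Prep,Noun}; 2:skim {Verb,Adv}; 3:praashous {Det,Prep}; 4:skim {Verb,Adv}; 5:feix {Adv,Noun}; 6:brorzreit {Det}; 7:sheibraim {Verb}.
Every candidate sequence violates at least one rule; no consistent tagging exists.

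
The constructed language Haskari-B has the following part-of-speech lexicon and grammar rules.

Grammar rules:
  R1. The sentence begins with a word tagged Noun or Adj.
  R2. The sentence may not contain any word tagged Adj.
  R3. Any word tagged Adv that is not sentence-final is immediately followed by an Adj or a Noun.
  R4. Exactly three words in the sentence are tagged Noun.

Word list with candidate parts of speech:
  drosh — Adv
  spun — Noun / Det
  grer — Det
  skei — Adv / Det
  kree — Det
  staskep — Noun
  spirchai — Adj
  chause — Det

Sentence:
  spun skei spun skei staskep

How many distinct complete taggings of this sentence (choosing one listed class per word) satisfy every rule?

4

Candidates per position — 1:spun {Noun,Det}; 2:skei {Adv,Det}; 3:spun {Noun,Det}; 4:skei {Adv,Det}; 5:staskep {Noun}.
There are 16 candidate sequences in total.
The sequences that satisfy every rule: Noun Adv Noun Adv Noun; Noun Adv Noun Det Noun; Noun Det Noun Adv Noun; Noun Det Noun Det Noun.
Count = 4.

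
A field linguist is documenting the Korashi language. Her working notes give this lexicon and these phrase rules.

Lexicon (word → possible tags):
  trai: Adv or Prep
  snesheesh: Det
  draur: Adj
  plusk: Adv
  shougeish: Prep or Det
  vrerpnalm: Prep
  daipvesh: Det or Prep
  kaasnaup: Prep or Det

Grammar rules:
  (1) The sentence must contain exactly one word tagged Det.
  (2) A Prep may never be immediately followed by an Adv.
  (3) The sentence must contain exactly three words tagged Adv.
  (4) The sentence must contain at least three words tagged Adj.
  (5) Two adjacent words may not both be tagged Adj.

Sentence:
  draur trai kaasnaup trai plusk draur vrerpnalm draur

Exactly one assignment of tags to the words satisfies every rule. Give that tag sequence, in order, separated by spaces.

Adj Adv Det Adv Adv Adj Prep Adj

Candidates per position — 1:draur {Adj}; 2:trai {Adv,Prep}; 3:kaasnaup {Prep,Det}; 4:trai {Adv,Prep}; 5:plusk {Adv}; 6:draur {Adj}; 7:vrerpnalm {Prep}; 8:draur {Adj}.
At position 2, choosing Prep makes rule 3 impossible to satisfy; hence Adv.
At position 3, choosing Prep makes rule 1 impossible to satisfy; hence Det.
At position 4, choosing Prep makes rule 2 impossible to satisfy; hence Adv.
That leaves exactly one tagging: Adj Adv Det Adv Adv Adj Prep Adj.
Verifying each rule — rule 1 ok; rule 2 ok; rule 3 ok; rule 4 ok; rule 5 ok.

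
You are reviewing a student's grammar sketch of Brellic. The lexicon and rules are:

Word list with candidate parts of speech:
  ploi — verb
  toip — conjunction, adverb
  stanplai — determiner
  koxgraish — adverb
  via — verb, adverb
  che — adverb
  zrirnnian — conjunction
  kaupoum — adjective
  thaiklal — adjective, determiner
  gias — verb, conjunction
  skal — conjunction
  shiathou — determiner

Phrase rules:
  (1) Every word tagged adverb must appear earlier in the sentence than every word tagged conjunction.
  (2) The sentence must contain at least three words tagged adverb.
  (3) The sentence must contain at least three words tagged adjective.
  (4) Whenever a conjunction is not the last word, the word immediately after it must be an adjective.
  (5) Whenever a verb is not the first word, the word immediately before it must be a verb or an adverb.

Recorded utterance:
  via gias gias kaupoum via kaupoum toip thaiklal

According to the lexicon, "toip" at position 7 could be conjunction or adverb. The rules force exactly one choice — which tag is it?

adverb

Candidates per position — 1:via {verb,adverb}; 2:gias {verb,conjunction}; 3:gias {verb,conjunction}; 4:kaupoum {adjective}; 5:via {verb,adverb}; 6:kaupoum {adjective}; 7:toip {conjunction,adverb}; 8:thaiklal {adjective,determiner}.
If word 1 were verb, no tagging could satisfy rule 2; so word 1 is adverb.
If word 2 were conjunction, no tagging could satisfy rule 4; so word 2 is verb.
If word 5 were verb, no tagging could satisfy rule 2; so word 5 is adverb.
If word 7 were conjunction, no tagging could satisfy rule 2; so word 7 is adverb.
If word 8 were determiner, no tagging could satisfy rule 3; so word 8 is adjective.
If word 3 were conjunction, no tagging could satisfy rule 1; so word 3 is verb.
The only consistent sequence is: adverb verb verb adjective adverb adjective adverb adjective.
Verifying each rule — rule 1 satisfied; rule 2 satisfied; rule 3 satisfied; rule 4 satisfied; rule 5 satisfied.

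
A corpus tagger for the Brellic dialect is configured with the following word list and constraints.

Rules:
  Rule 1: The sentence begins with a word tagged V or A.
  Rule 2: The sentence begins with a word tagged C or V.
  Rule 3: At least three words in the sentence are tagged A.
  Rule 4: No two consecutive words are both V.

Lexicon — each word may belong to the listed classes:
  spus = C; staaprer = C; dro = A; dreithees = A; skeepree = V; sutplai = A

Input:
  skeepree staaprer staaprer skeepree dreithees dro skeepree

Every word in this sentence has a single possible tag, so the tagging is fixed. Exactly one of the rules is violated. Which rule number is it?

3

Fixed tagging: V C C V A A V.
Rule check: R1 ✓, R2 ✓, R3 ✗, R4 ✓.
Only rule 3 fails.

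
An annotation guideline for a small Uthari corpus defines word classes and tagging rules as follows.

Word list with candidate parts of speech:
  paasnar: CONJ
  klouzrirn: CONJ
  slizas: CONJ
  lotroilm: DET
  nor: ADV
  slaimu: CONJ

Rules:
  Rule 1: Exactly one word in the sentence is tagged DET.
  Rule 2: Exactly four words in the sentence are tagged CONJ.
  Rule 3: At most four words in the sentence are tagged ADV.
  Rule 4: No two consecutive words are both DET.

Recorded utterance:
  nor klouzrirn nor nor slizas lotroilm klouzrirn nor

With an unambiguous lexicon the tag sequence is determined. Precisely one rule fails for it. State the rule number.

2

Fixed tagging: ADV CONJ ADV ADV CONJ DET CONJ ADV.
Applying the rules: R1 ✓, R2 ✗, R3 ✓, R4 ✓.
Only rule 2 fails.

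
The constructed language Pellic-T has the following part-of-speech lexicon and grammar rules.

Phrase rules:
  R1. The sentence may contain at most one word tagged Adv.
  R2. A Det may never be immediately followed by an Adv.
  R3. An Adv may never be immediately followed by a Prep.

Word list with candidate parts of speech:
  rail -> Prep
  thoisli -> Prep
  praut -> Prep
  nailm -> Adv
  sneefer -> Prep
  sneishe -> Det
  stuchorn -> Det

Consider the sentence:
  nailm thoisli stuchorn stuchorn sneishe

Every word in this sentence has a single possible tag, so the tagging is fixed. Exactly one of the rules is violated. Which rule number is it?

3

Fixed tagging: Adv Prep Det Det Det.
Applying the rules: R1 ✓, R2 ✓, R3 ✗.
Only rule 3 fails.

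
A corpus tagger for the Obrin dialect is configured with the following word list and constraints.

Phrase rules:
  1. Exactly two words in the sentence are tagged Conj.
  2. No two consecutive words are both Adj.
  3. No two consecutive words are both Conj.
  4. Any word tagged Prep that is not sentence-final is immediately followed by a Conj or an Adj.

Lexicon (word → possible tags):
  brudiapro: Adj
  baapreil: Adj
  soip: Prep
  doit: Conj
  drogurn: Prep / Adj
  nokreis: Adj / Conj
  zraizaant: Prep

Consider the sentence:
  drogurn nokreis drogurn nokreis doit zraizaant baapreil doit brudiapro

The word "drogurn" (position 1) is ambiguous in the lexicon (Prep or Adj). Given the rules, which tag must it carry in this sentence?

Candidates per position — 1:drogurn {Prep,Adj}; 2:nokreis {Adj,Conj}; 3:drogurn {Prep,Adj}; 4:nokreis {Adj,Conj}; 5:doit {Conj}; 6:zraizaant {Prep}; 7:baapreil {Adj}; 8:doit {Conj}; 9:brudiapro {Adj}.
If word 2 were Conj, no tagging could satisfy rule 1; so word 2 is Adj.
If word 3 were Adj, no tagging could satisfy rule 2; so word 3 is Prep.
If word 4 were Conj, no tagging could satisfy rule 1; so word 4 is Adj.
If word 1 were Adj, no tagging could satisfy rule 2; so word 1 is Prep.
That leaves exactly one tagging: Prep Adj Prep Adj Conj Prep Adj Conj Adj.
Checking: rule 1 satisfied; rule 2 satisfied; rule 3 satisfied; rule 4 satisfied.

Prep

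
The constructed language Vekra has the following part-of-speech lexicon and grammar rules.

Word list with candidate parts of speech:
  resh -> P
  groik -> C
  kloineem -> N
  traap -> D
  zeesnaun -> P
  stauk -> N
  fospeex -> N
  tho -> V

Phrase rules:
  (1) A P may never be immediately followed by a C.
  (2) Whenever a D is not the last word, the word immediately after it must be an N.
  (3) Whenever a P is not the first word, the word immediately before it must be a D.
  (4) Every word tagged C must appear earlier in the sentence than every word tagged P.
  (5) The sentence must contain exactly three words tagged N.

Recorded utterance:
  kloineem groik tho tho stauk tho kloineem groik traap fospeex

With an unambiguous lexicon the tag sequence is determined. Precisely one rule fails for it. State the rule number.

5

Fixed tagging: N C V V N V N C D N.
Rule check: R1 holds, R2 holds, R3 holds, R4 holds, R5 violated.
Only rule 5 fails.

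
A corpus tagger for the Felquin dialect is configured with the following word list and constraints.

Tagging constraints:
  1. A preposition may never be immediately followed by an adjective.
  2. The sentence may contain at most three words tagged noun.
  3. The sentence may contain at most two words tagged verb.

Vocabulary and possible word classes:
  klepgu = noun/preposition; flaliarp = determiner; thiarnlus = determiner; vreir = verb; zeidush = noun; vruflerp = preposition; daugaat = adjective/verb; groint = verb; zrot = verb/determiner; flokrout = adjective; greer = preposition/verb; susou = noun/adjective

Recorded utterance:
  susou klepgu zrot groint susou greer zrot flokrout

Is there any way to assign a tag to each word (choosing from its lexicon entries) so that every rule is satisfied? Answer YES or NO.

Candidates per position — 1:susou {noun,adjective}; 2:klepgu {noun,preposition}; 3:zrot {verb,determiner}; 4:groint {verb}; 5:susou {noun,adjective}; 6:greer {preposition,verb}; 7:zrot {verb,determiner}; 8:flokrout {adjective}.
One satisfying assignment: noun noun verb verb adjective preposition determiner adjective.
Check: rule 1 holds; rule 2 holds; rule 3 holds.

YES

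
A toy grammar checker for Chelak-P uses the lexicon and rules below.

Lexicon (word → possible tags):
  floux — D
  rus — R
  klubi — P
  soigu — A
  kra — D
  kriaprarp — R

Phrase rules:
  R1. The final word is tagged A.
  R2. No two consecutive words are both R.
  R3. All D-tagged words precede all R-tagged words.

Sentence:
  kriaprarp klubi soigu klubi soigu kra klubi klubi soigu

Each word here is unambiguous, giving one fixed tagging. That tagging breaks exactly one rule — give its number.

Fixed tagging: R P A P A D P P A.
Rule check: R1 pass, R2 pass, R3 fail.
Only rule 3 fails.

3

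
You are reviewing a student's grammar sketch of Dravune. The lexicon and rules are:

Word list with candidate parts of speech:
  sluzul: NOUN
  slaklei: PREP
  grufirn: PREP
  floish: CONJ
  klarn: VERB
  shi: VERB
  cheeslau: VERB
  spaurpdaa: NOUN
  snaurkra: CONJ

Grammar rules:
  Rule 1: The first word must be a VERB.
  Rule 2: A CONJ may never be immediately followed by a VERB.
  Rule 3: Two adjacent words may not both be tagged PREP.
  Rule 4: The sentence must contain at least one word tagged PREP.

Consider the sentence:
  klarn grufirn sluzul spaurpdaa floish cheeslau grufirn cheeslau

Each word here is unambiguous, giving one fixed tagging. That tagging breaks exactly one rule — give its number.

Fixed tagging: VERB PREP NOUN NOUN CONJ VERB PREP VERB.
Applying the rules: R1 ok, R2 fails, R3 ok, R4 ok.
Only rule 2 fails.

2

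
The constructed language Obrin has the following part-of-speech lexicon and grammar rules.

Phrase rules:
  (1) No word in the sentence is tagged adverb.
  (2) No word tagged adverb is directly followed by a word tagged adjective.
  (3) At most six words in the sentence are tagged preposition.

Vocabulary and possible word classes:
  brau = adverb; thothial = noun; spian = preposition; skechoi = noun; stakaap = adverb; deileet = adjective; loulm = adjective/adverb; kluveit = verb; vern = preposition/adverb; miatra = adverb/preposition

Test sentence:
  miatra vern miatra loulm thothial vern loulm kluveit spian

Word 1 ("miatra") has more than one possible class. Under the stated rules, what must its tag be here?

Candidates per position — 1:miatra {adverb,preposition}; 2:vern {preposition,adverb}; 3:miatra {adverb,preposition}; 4:loulm {adjective,adverb}; 5:thothial {noun}; 6:vern {preposition,adverb}; 7:loulm {adjective,adverb}; 8:kluveit {verb}; 9:spian {preposition}.
At position 1, choosing adverb makes rule 1 impossible to satisfy; hence preposition.
At position 2, choosing adverb makes rule 1 impossible to satisfy; hence preposition.
At position 3, choosing adverb makes rule 1 impossible to satisfy; hence preposition.
At position 4, choosing adverb makes rule 1 impossible to satisfy; hence adjective.
At position 6, choosing adverb makes rule 1 impossible to satisfy; hence preposition.
At position 7, choosing adverb makes rule 1 impossible to satisfy; hence adjective.
The only consistent sequence is: preposition preposition preposition adjective noun preposition adjective verb preposition.
Rule-by-rule: rule 1 ok; rule 2 ok; rule 3 ok.

preposition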